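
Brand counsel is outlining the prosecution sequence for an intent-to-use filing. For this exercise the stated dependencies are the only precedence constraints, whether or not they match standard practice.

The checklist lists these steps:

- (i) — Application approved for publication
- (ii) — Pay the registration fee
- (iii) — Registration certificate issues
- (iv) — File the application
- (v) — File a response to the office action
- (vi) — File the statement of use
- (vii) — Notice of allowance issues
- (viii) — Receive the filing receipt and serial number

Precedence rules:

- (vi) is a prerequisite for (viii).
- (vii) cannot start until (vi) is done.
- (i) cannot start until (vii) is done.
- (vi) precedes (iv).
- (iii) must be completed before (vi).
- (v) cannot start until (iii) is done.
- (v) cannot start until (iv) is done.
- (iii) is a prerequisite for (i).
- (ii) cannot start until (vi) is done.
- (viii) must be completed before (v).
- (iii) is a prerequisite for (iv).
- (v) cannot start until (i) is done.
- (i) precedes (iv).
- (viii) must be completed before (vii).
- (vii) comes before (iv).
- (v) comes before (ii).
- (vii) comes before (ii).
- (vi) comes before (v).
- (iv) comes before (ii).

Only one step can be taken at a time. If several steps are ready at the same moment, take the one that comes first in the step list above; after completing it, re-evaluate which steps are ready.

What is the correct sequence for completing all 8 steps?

Only (iii) has no prerequisites, so it is first.
(vi) is the only step now ready → (vi).
Next only (viii) has its prerequisites met → (viii).
That leaves (vii) as the only ready step → (vii).
(i) needed (iii) and (vii), now all done → (i).
(iv) needed (i), (iii), (vi) and (vii), now all done → (iv).
That leaves (v) as the only ready step → (v).
Next only (ii) has its prerequisites met → (ii).

(iii), (vi), (viii), (vii), (i), (iv), (v), (ii)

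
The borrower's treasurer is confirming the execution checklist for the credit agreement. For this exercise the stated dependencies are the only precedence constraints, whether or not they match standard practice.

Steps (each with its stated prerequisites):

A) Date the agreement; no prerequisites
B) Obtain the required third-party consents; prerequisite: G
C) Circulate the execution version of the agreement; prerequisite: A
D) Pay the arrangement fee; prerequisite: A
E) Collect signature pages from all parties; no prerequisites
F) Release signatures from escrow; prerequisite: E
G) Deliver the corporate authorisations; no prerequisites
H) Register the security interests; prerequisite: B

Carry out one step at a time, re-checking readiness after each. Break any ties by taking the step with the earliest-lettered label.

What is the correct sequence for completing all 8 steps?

A, E and G have no prerequisites; A has the earlier label, so A is first.
C and D now also ready, so the ready set is {C, D, E, G}; C has the earlier label → C.
Ready: D, E and G. D has the earlier label → D.
Ready: E and G. E has the earlier label → E.
F and G are both available; F has the earlier label → F.
G is the only step now ready → G.
B is the only step now ready → B.
H is the only step now ready → H.

A → C → D → E → F → G → B → H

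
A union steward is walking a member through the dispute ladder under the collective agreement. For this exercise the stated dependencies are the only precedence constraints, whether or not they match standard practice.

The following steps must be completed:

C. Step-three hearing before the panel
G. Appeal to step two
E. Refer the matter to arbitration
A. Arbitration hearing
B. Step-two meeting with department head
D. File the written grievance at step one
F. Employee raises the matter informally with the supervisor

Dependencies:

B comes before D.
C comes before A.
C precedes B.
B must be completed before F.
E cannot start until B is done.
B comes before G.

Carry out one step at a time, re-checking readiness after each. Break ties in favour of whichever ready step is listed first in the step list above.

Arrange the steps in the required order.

C, A, B, G, E, D, F

C has no prerequisites → C first.
Ready: A and B. A is listed earlier → A.
B is the only step now ready → B.
Now G, E, D and F have their prerequisites met. G is listed earlier, so G next.
E, D and F are all available; E is listed earlier → E.
D and F are both available; D is listed earlier → D.
F is the only step now ready → F.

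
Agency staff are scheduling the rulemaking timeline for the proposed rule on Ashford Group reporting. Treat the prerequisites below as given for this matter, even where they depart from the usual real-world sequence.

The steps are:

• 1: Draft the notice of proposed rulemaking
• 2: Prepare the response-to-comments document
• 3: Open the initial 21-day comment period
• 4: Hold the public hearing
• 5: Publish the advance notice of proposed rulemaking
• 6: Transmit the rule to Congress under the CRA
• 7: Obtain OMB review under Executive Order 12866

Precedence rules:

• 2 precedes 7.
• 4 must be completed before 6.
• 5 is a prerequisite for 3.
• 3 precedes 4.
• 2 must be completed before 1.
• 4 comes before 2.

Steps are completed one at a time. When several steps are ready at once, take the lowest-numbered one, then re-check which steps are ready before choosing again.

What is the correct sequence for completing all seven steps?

5, 3, 4, 2, 1, 6, 7

5 is the only step with nothing outstanding, so it goes first.
3 needed 5, now all done → 3.
4 needed 3, now all done → 4.
2 and 6 are both available; 2 has the earlier label → 2.
Ready: 1, 6 and 7. 1 has the earlier label → 1.
Now 6 and 7 have their prerequisites met. 6 has the earlier label, so 6 next.
Next only 7 has its prerequisites met → 7.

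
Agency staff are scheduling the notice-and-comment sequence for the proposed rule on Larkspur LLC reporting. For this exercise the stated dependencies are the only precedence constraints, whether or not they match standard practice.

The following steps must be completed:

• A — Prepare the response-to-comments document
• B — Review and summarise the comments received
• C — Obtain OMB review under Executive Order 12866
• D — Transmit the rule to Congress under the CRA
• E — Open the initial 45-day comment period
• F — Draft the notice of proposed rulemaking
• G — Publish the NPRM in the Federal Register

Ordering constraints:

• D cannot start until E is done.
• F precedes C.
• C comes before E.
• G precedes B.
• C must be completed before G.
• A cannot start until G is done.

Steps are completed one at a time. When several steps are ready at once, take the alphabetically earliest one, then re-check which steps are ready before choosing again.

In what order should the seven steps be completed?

F, C, E, D, G, A, B

F is the only step with nothing outstanding, so it goes first.
Next only C has its prerequisites met → C.
E and G are both available; E has the earlier label → E.
Now D and G have their prerequisites met. D has the earlier label, so D next.
That leaves G as the only ready step → G.
Ready: A and B. A has the earlier label → A.
Next only B has its prerequisites met → B.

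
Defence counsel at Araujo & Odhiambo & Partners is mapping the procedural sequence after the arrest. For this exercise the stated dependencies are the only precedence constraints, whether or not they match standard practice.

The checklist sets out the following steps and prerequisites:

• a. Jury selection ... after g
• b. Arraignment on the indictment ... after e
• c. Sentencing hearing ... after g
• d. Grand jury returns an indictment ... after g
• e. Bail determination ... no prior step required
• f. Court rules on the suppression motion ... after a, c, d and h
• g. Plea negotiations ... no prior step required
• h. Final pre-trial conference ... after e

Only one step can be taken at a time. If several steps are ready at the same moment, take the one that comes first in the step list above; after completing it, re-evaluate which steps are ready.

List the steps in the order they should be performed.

e and g have no prerequisites; e is listed earlier, so e is first.
Now b, g and h have their prerequisites met. b is listed earlier, so b next.
g and h are both available; g is listed earlier → g.
a, c and d now also ready, so the ready set is {a, c, d, h}; a is listed earlier → a.
Now c, d and h have their prerequisites met. c is listed earlier, so c next.
d and h are both available; d is listed earlier → d.
That leaves h as the only ready step → h.
Next only f has its prerequisites met → f.

e → b → g → a → c → d → h → f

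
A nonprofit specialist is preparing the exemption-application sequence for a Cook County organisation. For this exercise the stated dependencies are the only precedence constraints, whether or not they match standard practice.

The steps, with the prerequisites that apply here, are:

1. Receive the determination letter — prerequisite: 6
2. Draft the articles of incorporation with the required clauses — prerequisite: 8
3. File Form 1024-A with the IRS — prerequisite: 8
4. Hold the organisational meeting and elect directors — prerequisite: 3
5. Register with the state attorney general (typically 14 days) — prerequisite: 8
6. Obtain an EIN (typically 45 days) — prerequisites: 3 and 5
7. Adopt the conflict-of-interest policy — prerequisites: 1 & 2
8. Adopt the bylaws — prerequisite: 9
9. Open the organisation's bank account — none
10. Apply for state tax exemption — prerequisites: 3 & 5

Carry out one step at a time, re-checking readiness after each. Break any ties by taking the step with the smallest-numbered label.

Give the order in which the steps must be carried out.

Only 9 has no prerequisites, so it is first.
That leaves 8 as the only ready step → 8.
2, 3 and 5 are all available; 2 has the earlier label → 2.
3 and 5 are both available; 3 has the earlier label → 3.
Ready: 4 and 5. 4 has the earlier label → 4.
5 needed 8, now all done → 5.
6 and 10 are both available; 6 has the earlier label → 6.
Now 1 and 10 have their prerequisites met. 1 has the earlier label, so 1 next.
Ready: 7 and 10. 7 has the earlier label → 7.
That leaves 10 as the only ready step → 10.

9 → 8 → 2 → 3 → 4 → 5 → 6 → 1 → 7 → 10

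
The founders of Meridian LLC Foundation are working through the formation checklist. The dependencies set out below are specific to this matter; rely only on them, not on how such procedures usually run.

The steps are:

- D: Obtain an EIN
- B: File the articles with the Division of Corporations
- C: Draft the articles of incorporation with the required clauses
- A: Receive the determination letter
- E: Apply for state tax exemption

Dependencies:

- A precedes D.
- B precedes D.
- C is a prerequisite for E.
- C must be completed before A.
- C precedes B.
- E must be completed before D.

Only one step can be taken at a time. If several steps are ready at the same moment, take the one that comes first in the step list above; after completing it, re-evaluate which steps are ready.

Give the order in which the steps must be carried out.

C, B, A, E, D

C is the only step with nothing outstanding, so it goes first.
Now B, A and E have their prerequisites met. B is listed earlier, so B next.
Now A and E have their prerequisites met. A is listed earlier, so A next.
That leaves E as the only ready step → E.
D needed B, A and E, now all done → D.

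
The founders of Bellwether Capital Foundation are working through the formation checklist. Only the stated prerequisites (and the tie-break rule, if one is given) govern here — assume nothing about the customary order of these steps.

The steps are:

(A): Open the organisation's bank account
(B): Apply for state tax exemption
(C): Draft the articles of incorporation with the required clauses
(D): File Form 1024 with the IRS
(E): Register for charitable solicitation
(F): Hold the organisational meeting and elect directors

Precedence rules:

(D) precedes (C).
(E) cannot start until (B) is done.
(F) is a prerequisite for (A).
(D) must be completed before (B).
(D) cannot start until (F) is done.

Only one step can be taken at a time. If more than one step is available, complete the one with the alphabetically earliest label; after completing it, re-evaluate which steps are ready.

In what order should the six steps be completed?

(F) (A) (D) (B) (C) (E)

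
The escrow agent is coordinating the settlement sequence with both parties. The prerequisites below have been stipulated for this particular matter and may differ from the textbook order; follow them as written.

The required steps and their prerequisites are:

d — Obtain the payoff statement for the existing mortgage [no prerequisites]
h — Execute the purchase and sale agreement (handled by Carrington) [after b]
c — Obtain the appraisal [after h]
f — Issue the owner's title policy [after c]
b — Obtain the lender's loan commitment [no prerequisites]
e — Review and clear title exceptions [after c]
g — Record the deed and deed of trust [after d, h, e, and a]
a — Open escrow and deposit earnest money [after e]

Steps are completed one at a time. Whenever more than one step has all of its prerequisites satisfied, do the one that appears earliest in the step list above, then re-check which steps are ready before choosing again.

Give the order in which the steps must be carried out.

d and b have no prerequisites; d is listed earlier, so d is first.
b is the only step now ready → b.
Next only h has its prerequisites met → h.
c needed h, now all done → c.
Now f and e have their prerequisites met. f is listed earlier, so f next.
e is the only step now ready → e.
a needed e, now all done → a.
g needed d, h, e and a, now all done → g.

d b h c f e a g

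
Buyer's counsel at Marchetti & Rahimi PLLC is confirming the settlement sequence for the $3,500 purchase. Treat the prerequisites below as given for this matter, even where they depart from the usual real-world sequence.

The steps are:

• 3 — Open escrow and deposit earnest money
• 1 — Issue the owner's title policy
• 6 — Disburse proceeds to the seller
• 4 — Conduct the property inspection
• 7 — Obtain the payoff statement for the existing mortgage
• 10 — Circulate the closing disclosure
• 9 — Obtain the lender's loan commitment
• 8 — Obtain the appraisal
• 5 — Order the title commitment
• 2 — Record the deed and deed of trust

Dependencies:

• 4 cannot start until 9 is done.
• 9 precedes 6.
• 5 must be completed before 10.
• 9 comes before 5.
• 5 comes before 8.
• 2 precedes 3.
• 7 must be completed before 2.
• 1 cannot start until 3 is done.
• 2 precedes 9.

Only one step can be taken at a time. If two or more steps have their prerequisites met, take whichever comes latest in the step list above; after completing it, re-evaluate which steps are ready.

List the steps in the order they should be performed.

7, 2, 9, 5, 8, 10, 4, 6, 3, 1

Only 7 has no prerequisites, so it is first.
2 needed 7, now all done → 2.
Now 9 and 3 have their prerequisites met. 9 is listed later, so 9 next.
5, 4, 6 and 3 are all available; 5 is listed later → 5.
8 and 10 now also ready, so the ready set is {8, 10, 4, 6, 3}; 8 is listed later → 8.
10, 4, 6 and 3 are all available; 10 is listed later → 10.
4, 6 and 3 are all available; 4 is listed later → 4.
Now 6 and 3 have their prerequisites met. 6 is listed later, so 6 next.
3 needed 2, now all done → 3.
1 needed 3, now all done → 1.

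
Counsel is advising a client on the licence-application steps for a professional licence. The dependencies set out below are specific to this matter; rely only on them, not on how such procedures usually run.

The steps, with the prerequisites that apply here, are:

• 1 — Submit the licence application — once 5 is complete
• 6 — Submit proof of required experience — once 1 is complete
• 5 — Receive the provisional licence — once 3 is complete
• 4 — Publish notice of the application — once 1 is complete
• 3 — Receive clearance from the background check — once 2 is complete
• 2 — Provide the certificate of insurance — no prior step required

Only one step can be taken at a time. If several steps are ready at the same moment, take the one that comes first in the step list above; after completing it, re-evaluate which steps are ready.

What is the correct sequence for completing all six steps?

2 has no prerequisites → 2 first.
3 needed 2, now all done → 3.
5 needed 3, now all done → 5.
Next only 1 has its prerequisites met → 1.
Ready: 6 and 4. 6 is listed earlier → 6.
That leaves 4 as the only ready step → 4.

2, 3, 5, 1, 6, 4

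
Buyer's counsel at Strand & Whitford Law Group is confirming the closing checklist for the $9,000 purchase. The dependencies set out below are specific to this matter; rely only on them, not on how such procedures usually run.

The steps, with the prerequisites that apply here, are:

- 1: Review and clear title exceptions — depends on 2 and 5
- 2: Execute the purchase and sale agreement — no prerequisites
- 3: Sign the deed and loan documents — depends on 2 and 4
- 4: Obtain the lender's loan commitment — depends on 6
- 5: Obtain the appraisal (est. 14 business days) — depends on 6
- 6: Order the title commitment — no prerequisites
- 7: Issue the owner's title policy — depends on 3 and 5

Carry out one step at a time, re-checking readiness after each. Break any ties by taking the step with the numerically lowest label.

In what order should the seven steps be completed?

2, 6, 4, 3, 5, 1, 7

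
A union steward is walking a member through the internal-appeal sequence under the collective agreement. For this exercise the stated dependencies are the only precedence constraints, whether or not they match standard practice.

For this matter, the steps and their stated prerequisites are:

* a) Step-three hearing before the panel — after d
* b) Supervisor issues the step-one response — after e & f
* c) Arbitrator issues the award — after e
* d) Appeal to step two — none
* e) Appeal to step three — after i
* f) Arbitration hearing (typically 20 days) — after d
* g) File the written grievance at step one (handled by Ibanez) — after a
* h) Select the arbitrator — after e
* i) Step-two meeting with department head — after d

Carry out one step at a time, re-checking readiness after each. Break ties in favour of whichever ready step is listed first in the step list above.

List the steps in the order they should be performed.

d → a → f → g → i → e → b → c → h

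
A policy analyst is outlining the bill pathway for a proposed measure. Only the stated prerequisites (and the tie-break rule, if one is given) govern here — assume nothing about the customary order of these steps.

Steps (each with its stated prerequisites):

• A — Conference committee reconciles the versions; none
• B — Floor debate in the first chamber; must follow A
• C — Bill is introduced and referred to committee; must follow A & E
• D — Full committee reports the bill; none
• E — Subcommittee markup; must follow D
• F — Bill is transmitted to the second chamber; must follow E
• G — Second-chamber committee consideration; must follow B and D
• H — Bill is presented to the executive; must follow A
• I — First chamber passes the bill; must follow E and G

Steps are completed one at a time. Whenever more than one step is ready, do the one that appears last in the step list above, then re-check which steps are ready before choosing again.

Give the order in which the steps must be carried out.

D, E, F, A, H, C, B, G, I

D and A have no prerequisites; D is listed later, so D is first.
E now also ready, so the ready set is {E, A}; E is listed later → E.
Ready: F and A. F is listed later → F.
Next only A has its prerequisites met → A.
H, C and B are all available; H is listed later → H.
Now C and B have their prerequisites met. C is listed later, so C next.
That leaves B as the only ready step → B.
G needed D and B, now all done → G.
Next only I has its prerequisites met → I.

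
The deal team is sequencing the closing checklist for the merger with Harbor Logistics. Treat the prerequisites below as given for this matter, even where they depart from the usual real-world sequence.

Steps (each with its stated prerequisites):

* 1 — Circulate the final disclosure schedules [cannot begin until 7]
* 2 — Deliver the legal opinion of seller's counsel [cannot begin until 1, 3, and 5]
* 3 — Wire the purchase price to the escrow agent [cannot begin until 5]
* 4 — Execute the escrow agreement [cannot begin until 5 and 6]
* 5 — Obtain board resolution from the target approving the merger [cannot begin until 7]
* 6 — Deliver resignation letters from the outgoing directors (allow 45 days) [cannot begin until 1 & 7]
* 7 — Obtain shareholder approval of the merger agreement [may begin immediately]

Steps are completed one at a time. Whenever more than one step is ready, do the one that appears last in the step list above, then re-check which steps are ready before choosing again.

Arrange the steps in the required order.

7 is the only step with nothing outstanding, so it goes first.
5 and 1 are both available; 5 is listed later → 5.
Ready: 3 and 1. 3 is listed later → 3.
1 is the only step now ready → 1.
Ready: 6 and 2. 6 is listed later → 6.
Now 4 and 2 have their prerequisites met. 4 is listed later, so 4 next.
That leaves 2 as the only ready step → 2.

7 → 5 → 3 → 1 → 6 → 4 → 2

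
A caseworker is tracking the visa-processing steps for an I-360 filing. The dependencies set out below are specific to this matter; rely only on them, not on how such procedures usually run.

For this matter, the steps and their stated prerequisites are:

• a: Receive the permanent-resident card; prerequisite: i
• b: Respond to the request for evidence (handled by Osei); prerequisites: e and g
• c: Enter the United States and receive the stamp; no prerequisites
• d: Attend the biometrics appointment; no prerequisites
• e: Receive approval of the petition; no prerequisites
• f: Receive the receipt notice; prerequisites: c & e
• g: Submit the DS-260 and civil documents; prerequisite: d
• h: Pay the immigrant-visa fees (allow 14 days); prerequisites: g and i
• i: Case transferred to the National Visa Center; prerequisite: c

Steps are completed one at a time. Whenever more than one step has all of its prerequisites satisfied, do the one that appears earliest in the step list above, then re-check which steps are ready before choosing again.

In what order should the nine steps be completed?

c → d → e → f → g → b → i → a → h

Nothing is required for c, d and e. c is listed earlier → c first.
i now also ready, so the ready set is {d, e, i}; d is listed earlier → d.
g now also ready, so the ready set is {e, g, i}; e is listed earlier → e.
Ready: f, g and i. f is listed earlier → f.
g and i are both available; g is listed earlier → g.
Now b and i have their prerequisites met. b is listed earlier, so b next.
Next only i has its prerequisites met → i.
Ready: a and h. a is listed earlier → a.
h needed g and i, now all done → h.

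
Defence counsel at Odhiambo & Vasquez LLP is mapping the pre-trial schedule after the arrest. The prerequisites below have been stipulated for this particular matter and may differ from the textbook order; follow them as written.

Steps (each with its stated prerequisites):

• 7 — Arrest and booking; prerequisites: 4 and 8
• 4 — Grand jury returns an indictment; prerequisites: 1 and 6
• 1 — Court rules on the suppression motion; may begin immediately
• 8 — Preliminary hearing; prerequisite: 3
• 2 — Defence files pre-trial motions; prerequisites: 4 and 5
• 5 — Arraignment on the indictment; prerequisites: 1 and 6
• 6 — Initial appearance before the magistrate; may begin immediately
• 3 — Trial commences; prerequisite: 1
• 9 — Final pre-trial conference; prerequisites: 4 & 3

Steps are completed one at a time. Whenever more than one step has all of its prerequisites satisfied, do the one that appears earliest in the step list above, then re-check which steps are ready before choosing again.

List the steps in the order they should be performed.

1 and 6 have no prerequisites; 1 is listed earlier, so 1 is first.
Ready: 6 and 3. 6 is listed earlier → 6.
Ready: 4, 5 and 3. 4 is listed earlier → 4.
Now 5 and 3 have their prerequisites met. 5 is listed earlier, so 5 next.
Ready: 2 and 3. 2 is listed earlier → 2.
Next only 3 has its prerequisites met → 3.
Now 8 and 9 have their prerequisites met. 8 is listed earlier, so 8 next.
7 now also ready, so the ready set is {7, 9}; 7 is listed earlier → 7.
That leaves 9 as the only ready step → 9.

1, 6, 4, 5, 2, 3, 8, 7, 9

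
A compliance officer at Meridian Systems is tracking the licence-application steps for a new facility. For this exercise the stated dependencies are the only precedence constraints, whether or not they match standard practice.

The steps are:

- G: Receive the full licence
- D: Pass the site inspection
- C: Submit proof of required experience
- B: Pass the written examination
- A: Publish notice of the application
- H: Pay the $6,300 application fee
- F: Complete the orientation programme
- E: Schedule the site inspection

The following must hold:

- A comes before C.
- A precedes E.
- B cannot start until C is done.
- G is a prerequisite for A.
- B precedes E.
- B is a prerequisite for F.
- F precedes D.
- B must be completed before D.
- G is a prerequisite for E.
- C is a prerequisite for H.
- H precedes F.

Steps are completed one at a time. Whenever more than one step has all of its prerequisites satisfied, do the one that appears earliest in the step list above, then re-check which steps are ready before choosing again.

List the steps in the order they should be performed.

G, A, C, B, H, F, D, E

G has no prerequisites → G first.
A is the only step now ready → A.
C is the only step now ready → C.
B and H are both available; B is listed earlier → B.
Now H and E have their prerequisites met. H is listed earlier, so H next.
F now also ready, so the ready set is {F, E}; F is listed earlier → F.
D and E are both available; D is listed earlier → D.
Next only E has its prerequisites met → E.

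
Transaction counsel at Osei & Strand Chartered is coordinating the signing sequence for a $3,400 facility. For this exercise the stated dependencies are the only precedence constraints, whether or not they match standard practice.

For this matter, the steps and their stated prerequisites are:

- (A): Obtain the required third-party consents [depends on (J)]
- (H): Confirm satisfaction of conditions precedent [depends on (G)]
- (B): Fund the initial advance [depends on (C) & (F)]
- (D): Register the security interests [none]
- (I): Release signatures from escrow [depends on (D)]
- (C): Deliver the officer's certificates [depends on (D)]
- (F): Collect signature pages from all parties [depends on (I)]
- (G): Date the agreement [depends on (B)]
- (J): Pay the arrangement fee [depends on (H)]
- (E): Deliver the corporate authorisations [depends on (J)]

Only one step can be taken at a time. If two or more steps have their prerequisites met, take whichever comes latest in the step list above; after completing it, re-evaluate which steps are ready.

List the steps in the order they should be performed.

(D) has no prerequisites → (D) first.
Ready: (C) and (I). (C) is listed later → (C).
(I) needed (D), now all done → (I).
(F) is the only step now ready → (F).
(B) needed (F) and (C), now all done → (B).
That leaves (G) as the only ready step → (G).
(H) is the only step now ready → (H).
Next only (J) has its prerequisites met → (J).
(E) and (A) are both available; (E) is listed later → (E).
(A) needed (J), now all done → (A).

(D) → (C) → (I) → (F) → (B) → (G) → (H) → (J) → (E) → (A)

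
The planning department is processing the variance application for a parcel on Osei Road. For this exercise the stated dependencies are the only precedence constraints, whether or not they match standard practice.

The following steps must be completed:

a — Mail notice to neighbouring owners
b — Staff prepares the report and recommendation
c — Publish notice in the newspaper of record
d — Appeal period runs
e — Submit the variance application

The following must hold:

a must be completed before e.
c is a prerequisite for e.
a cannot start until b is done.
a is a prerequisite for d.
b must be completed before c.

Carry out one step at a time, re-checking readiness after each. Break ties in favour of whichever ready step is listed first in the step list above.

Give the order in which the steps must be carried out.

b a c d e

b has no prerequisites → b first.
Ready: a and c. a is listed earlier → a.
d now also ready, so the ready set is {c, d}; c is listed earlier → c.
d and e are both available; d is listed earlier → d.
That leaves e as the only ready step → e.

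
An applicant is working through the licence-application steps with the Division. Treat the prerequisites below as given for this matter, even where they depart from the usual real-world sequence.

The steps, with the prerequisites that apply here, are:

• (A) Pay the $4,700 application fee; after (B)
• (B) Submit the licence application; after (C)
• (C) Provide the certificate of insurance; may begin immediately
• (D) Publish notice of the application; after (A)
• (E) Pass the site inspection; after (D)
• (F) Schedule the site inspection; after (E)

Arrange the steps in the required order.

(C), (B), (A), (D), (E), (F)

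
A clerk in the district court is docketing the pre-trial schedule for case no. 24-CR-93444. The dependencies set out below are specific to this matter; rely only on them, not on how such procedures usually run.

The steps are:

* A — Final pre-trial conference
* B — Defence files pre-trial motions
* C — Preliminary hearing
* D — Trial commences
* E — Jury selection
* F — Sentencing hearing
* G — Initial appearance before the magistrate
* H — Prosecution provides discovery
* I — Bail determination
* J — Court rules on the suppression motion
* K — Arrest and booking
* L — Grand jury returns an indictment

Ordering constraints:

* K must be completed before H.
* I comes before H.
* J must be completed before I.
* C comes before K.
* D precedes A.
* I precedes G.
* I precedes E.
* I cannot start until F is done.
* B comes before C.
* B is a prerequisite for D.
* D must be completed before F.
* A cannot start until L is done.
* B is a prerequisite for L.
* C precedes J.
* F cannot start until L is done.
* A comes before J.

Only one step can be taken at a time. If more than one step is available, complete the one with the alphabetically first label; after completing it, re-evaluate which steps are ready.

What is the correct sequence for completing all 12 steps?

B → C → D → K → L → A → F → J → I → E → G → H

B has no prerequisites → B first.
Ready: C, D and L. C has the earlier label → C.
K now also ready, so the ready set is {D, K, L}; D has the earlier label → D.
Now K and L have their prerequisites met. K has the earlier label, so K next.
L is the only step now ready → L.
A and F are both available; A has the earlier label → A.
J now also ready, so the ready set is {F, J}; F has the earlier label → F.
J needed A and C, now all done → J.
Next only I has its prerequisites met → I.
Ready: E, G and H. E has the earlier label → E.
Now G and H have their prerequisites met. G has the earlier label, so G next.
H needed I and K, now all done → H.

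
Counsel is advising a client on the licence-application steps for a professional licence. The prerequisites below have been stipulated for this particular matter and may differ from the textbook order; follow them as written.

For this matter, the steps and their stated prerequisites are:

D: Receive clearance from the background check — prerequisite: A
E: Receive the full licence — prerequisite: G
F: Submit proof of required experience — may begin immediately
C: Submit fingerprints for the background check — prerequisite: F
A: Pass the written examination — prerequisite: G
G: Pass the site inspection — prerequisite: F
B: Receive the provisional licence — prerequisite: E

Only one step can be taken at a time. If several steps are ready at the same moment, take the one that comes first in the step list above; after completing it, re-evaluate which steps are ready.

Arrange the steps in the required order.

F, C, G, E, A, D, B

F is the only step with nothing outstanding, so it goes first.
Now C and G have their prerequisites met. C is listed earlier, so C next.
That leaves G as the only ready step → G.
E and A are both available; E is listed earlier → E.
B now also ready, so the ready set is {A, B}; A is listed earlier → A.
D and B are both available; D is listed earlier → D.
B needed E, now all done → B.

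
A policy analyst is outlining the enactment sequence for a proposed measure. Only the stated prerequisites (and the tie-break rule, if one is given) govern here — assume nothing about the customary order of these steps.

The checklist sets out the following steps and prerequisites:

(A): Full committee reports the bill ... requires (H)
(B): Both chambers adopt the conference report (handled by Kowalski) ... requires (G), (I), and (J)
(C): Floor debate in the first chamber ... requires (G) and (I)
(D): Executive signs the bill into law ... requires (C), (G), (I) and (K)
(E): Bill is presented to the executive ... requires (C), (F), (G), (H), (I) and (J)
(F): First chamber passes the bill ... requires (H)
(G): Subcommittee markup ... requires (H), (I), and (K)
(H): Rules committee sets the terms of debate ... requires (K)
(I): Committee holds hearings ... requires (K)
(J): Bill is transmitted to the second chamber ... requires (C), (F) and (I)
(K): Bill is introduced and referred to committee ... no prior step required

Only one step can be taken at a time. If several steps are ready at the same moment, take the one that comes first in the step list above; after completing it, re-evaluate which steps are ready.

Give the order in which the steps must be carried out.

(K), (H), (A), (F), (I), (G), (C), (D), (J), (B), (E)

(K) is the only step with nothing outstanding, so it goes first.
(H) and (I) are both available; (H) is listed earlier → (H).
(A) and (F) now also ready, so the ready set is {(A), (F), (I)}; (A) is listed earlier → (A).
Now (F) and (I) have their prerequisites met. (F) is listed earlier, so (F) next.
(I) needed (K), now all done → (I).
(G) is the only step now ready → (G).
(C) needed (G) and (I), now all done → (C).
Ready: (D) and (J). (D) is listed earlier → (D).
(J) is the only step now ready → (J).
(B) and (E) are both available; (B) is listed earlier → (B).
(E) is the only step now ready → (E).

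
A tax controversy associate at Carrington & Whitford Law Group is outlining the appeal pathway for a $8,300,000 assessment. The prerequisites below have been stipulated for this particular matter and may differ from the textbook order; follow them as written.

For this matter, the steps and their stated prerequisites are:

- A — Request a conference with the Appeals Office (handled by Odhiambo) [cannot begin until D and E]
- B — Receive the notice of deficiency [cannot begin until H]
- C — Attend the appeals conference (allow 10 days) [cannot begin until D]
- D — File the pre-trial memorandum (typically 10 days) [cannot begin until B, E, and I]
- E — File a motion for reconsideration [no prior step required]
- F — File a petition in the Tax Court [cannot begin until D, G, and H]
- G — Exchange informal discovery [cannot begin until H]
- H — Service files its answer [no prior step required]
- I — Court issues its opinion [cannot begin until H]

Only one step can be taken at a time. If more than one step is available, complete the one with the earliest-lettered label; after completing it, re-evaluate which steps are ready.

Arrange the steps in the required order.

E, H, B, G, I, D, A, C, F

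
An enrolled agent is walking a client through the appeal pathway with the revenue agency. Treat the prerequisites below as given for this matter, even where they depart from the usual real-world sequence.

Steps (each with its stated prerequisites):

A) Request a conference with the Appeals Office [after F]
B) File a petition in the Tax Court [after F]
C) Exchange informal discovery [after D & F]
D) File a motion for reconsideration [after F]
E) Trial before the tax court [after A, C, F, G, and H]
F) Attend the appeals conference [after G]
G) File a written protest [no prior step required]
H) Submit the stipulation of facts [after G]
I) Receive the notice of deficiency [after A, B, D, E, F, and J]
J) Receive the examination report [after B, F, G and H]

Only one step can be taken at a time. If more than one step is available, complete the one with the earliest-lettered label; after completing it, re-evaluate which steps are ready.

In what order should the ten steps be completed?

G has no prerequisites → G first.
Now F and H have their prerequisites met. F has the earlier label, so F next.
A, B, D and H are all available; A has the earlier label → A.
Now B, D and H have their prerequisites met. B has the earlier label, so B next.
D and H are both available; D has the earlier label → D.
C now also ready, so the ready set is {C, H}; C has the earlier label → C.
Next only H has its prerequisites met → H.
Ready: E and J. E has the earlier label → E.
J is the only step now ready → J.
I needed A, B, D, E, F and J, now all done → I.

G, F, A, B, D, C, H, E, J, I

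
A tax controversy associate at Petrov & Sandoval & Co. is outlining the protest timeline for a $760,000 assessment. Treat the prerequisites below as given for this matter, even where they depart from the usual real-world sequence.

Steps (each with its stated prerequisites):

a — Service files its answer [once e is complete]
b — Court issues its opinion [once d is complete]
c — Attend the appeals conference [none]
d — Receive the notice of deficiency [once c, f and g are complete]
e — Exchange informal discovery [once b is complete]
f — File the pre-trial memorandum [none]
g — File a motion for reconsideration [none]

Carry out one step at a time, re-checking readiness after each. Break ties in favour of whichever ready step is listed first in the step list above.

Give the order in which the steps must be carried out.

c, f, g, d, b, e, a

Nothing is required for c, f and g. c is listed earlier → c first.
f and g are both available; f is listed earlier → f.
That leaves g as the only ready step → g.
d needed c, f and g, now all done → d.
b is the only step now ready → b.
e needed b, now all done → e.
a needed e, now all done → a.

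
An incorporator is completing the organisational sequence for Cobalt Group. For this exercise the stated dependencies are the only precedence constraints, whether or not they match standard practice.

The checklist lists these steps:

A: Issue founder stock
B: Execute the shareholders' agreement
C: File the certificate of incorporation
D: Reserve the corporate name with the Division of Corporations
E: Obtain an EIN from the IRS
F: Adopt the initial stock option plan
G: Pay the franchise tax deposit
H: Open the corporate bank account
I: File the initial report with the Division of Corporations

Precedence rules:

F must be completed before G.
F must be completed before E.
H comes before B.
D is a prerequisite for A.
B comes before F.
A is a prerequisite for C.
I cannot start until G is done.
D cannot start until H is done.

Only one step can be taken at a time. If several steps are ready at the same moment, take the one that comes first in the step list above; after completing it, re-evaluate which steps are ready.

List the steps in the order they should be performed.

H B D A C F E G I

Only H has no prerequisites, so it is first.
B and D are both available; B is listed earlier → B.
D and F are both available; D is listed earlier → D.
Ready: A and F. A is listed earlier → A.
C and F are both available; C is listed earlier → C.
Next only F has its prerequisites met → F.
Now E and G have their prerequisites met. E is listed earlier, so E next.
G is the only step now ready → G.
I needed G, now all done → I.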